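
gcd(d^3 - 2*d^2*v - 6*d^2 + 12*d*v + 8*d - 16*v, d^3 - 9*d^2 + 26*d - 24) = d^2 - 6*d + 8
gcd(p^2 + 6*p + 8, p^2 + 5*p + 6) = p + 2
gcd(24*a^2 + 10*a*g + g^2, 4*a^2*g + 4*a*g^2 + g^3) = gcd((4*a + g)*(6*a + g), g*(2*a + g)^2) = 1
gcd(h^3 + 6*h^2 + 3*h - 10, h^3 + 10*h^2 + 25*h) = h + 5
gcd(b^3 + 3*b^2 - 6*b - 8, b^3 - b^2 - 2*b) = b^2 - b - 2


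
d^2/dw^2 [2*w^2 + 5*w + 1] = 4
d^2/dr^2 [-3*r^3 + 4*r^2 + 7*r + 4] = 8 - 18*r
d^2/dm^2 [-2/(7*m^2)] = -12/(7*m^4)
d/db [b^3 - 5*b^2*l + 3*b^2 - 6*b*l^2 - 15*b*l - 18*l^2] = 3*b^2 - 10*b*l + 6*b - 6*l^2 - 15*l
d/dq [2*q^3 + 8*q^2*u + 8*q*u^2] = 6*q^2 + 16*q*u + 8*u^2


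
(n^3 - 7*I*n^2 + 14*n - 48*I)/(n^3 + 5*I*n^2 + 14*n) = (n^2 - 5*I*n + 24)/(n*(n + 7*I))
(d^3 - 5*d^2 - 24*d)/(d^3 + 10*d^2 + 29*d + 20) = d*(d^2 - 5*d - 24)/(d^3 + 10*d^2 + 29*d + 20)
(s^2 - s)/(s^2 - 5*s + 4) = s/(s - 4)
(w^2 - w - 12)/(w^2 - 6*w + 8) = (w + 3)/(w - 2)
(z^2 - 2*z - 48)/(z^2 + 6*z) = (z - 8)/z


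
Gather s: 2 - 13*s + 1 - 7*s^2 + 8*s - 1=-7*s^2 - 5*s + 2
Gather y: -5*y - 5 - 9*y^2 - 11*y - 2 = -9*y^2 - 16*y - 7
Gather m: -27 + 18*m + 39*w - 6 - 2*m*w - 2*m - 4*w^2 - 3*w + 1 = m*(16 - 2*w) - 4*w^2 + 36*w - 32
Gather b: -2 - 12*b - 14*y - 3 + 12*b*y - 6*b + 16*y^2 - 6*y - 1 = b*(12*y - 18) + 16*y^2 - 20*y - 6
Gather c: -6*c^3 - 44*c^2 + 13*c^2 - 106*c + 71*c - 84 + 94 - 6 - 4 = -6*c^3 - 31*c^2 - 35*c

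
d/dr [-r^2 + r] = 1 - 2*r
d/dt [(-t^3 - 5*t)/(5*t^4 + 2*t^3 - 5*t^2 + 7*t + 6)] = (5*t^6 + 80*t^4 + 6*t^3 - 43*t^2 - 30)/(25*t^8 + 20*t^7 - 46*t^6 + 50*t^5 + 113*t^4 - 46*t^3 - 11*t^2 + 84*t + 36)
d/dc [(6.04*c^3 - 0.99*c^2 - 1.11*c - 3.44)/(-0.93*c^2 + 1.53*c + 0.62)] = (-5.6172*c^4 + 18.4824*c^3 + 8.6874*c^2 - 7.626*c + 4.575)/(0.8649*c^4 - 2.8458*c^3 + 1.1877*c^2 + 1.8972*c + 0.3844)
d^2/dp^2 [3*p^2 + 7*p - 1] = 6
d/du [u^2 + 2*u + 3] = 2*u + 2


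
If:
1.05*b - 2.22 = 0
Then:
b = 2.11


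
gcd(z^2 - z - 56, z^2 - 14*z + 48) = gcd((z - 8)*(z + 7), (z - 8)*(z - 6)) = z - 8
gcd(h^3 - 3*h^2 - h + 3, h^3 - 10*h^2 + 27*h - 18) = h^2 - 4*h + 3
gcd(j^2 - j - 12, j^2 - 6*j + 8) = j - 4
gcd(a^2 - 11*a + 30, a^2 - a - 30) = a - 6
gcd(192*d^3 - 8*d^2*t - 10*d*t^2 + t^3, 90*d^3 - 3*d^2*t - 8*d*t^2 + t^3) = -6*d + t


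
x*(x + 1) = x^2 + x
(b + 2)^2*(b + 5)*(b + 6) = b^4 + 15*b^3 + 78*b^2 + 164*b + 120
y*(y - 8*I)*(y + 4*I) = y^3 - 4*I*y^2 + 32*y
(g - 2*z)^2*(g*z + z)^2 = g^4*z^2 - 4*g^3*z^3 + 2*g^3*z^2 + 4*g^2*z^4 - 8*g^2*z^3 + g^2*z^2 + 8*g*z^4 - 4*g*z^3 + 4*z^4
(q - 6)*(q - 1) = q^2 - 7*q + 6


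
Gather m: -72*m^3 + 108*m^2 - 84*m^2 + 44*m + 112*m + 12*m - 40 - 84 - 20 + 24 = -72*m^3 + 24*m^2 + 168*m - 120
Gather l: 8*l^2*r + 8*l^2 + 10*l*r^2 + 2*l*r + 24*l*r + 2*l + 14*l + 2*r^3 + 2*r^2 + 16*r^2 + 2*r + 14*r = l^2*(8*r + 8) + l*(10*r^2 + 26*r + 16) + 2*r^3 + 18*r^2 + 16*r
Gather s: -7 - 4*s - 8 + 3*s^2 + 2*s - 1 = 3*s^2 - 2*s - 16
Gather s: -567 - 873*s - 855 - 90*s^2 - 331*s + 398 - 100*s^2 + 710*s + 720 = -190*s^2 - 494*s - 304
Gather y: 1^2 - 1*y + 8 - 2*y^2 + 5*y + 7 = -2*y^2 + 4*y + 16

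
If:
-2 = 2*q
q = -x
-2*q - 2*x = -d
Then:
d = 0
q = -1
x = 1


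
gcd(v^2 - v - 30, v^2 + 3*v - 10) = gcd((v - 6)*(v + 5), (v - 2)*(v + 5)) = v + 5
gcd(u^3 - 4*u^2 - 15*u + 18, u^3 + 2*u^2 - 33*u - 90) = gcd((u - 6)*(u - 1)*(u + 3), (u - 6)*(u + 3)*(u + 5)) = u^2 - 3*u - 18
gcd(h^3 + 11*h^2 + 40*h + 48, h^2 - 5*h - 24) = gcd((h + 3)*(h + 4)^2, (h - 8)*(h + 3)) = h + 3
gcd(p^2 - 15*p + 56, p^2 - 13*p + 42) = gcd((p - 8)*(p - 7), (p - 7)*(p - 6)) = p - 7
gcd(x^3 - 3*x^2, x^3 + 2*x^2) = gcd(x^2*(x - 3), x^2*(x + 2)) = x^2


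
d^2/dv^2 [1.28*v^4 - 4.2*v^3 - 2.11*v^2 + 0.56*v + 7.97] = 15.36*v^2 - 25.2*v - 4.22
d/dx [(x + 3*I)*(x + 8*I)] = 2*x + 11*I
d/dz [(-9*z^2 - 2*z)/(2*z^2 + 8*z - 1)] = 2*(-34*z^2 + 9*z + 1)/(4*z^4 + 32*z^3 + 60*z^2 - 16*z + 1)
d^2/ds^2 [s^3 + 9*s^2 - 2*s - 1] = 6*s + 18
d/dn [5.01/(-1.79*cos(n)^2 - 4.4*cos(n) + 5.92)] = -(17.9358*cos(n) + 22.044)*sin(n)/(1.79*cos(n)^2 + 4.4*cos(n) - 5.92)^2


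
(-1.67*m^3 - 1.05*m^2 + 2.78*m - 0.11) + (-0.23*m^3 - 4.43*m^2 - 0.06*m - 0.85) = -1.9*m^3 - 5.48*m^2 + 2.72*m - 0.96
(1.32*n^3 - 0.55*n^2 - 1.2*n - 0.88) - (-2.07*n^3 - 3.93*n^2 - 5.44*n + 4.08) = 3.39*n^3 + 3.38*n^2 + 4.24*n - 4.96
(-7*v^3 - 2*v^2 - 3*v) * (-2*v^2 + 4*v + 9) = 14*v^5 - 24*v^4 - 65*v^3 - 30*v^2 - 27*v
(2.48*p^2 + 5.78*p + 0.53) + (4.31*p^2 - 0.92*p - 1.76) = 6.79*p^2 + 4.86*p - 1.23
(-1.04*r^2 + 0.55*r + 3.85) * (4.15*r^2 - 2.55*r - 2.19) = -4.316*r^4 + 4.9345*r^3 + 16.8526*r^2 - 11.022*r - 8.4315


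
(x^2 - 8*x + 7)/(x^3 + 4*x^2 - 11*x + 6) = (x - 7)/(x^2 + 5*x - 6)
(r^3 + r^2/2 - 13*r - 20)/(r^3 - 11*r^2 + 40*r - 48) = (r^2 + 9*r/2 + 5)/(r^2 - 7*r + 12)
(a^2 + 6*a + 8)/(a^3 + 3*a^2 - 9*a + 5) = (a^2 + 6*a + 8)/(a^3 + 3*a^2 - 9*a + 5)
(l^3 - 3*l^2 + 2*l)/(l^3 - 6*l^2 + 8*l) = (l - 1)/(l - 4)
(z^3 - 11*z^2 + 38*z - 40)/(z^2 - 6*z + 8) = z - 5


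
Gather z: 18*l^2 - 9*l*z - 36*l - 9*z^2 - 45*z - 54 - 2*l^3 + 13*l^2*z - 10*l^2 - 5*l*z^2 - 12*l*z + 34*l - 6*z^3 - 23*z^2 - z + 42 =-2*l^3 + 8*l^2 - 2*l - 6*z^3 + z^2*(-5*l - 32) + z*(13*l^2 - 21*l - 46) - 12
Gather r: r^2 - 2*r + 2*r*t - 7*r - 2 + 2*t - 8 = r^2 + r*(2*t - 9) + 2*t - 10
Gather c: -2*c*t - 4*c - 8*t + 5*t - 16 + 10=c*(-2*t - 4) - 3*t - 6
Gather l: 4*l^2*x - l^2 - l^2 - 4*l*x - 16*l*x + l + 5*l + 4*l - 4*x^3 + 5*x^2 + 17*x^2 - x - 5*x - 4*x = l^2*(4*x - 2) + l*(10 - 20*x) - 4*x^3 + 22*x^2 - 10*x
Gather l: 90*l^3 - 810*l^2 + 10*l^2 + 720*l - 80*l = 90*l^3 - 800*l^2 + 640*l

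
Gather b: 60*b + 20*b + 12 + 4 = 80*b + 16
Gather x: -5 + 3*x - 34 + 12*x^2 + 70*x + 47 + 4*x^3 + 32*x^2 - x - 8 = 4*x^3 + 44*x^2 + 72*x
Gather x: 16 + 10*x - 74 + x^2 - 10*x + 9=x^2 - 49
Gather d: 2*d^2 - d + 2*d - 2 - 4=2*d^2 + d - 6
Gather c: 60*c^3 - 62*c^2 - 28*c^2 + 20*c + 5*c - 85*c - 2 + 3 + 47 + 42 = 60*c^3 - 90*c^2 - 60*c + 90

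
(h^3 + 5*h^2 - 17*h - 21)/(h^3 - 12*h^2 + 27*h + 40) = (h^2 + 4*h - 21)/(h^2 - 13*h + 40)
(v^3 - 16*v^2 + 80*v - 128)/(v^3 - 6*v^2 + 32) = (v - 8)/(v + 2)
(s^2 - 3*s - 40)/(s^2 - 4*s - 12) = (-s^2 + 3*s + 40)/(-s^2 + 4*s + 12)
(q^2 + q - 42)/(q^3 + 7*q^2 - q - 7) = (q - 6)/(q^2 - 1)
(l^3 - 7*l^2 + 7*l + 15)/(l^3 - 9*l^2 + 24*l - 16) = (l^3 - 7*l^2 + 7*l + 15)/(l^3 - 9*l^2 + 24*l - 16)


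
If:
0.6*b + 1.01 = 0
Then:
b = -1.68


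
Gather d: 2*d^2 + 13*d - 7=2*d^2 + 13*d - 7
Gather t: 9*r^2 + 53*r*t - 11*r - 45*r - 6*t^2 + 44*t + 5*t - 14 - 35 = 9*r^2 - 56*r - 6*t^2 + t*(53*r + 49) - 49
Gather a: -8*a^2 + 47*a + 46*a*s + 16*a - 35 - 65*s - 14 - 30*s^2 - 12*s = -8*a^2 + a*(46*s + 63) - 30*s^2 - 77*s - 49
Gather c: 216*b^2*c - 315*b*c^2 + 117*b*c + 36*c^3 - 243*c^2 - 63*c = 36*c^3 + c^2*(-315*b - 243) + c*(216*b^2 + 117*b - 63)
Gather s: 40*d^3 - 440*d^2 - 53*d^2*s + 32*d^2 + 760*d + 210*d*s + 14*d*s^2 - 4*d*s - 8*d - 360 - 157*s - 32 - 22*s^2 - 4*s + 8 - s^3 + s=40*d^3 - 408*d^2 + 752*d - s^3 + s^2*(14*d - 22) + s*(-53*d^2 + 206*d - 160) - 384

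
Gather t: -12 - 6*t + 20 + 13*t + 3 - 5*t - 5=2*t + 6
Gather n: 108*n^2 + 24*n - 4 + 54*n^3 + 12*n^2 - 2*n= 54*n^3 + 120*n^2 + 22*n - 4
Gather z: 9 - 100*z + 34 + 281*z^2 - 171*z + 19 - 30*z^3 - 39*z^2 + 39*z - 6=-30*z^3 + 242*z^2 - 232*z + 56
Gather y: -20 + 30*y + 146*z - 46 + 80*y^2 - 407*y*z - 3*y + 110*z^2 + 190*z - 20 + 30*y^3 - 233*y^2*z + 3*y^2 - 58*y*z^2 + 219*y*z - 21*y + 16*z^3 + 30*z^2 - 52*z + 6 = 30*y^3 + y^2*(83 - 233*z) + y*(-58*z^2 - 188*z + 6) + 16*z^3 + 140*z^2 + 284*z - 80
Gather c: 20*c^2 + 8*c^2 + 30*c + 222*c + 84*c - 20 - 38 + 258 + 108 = 28*c^2 + 336*c + 308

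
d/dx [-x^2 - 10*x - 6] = -2*x - 10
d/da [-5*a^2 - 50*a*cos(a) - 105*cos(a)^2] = 50*a*sin(a) - 10*a + 105*sin(2*a) - 50*cos(a)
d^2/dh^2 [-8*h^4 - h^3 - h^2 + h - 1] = -96*h^2 - 6*h - 2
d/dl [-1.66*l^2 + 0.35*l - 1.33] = 0.35 - 3.32*l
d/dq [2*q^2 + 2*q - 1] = 4*q + 2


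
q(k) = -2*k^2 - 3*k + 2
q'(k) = -4*k - 3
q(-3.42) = -11.13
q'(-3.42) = 10.68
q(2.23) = -14.64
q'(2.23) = -11.92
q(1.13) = -3.94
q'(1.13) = -7.52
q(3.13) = -26.98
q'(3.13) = -15.52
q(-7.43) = -86.12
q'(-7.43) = 26.72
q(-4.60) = -26.52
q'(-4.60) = 15.40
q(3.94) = -40.87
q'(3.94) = -18.76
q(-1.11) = 2.87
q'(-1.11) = 1.44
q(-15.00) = -403.00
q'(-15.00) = 57.00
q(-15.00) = -403.00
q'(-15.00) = 57.00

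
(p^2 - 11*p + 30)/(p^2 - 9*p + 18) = (p - 5)/(p - 3)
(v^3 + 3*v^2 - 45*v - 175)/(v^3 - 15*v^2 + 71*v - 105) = (v^2 + 10*v + 25)/(v^2 - 8*v + 15)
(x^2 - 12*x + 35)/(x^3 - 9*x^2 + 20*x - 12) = (x^2 - 12*x + 35)/(x^3 - 9*x^2 + 20*x - 12)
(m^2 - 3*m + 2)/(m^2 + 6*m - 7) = (m - 2)/(m + 7)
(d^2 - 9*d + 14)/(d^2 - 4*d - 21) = (d - 2)/(d + 3)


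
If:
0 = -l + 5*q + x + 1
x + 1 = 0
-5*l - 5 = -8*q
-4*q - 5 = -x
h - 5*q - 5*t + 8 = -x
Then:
No Solution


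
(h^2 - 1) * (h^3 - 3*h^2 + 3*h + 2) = h^5 - 3*h^4 + 2*h^3 + 5*h^2 - 3*h - 2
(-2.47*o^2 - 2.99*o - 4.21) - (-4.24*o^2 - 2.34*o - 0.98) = 1.77*o^2 - 0.65*o - 3.23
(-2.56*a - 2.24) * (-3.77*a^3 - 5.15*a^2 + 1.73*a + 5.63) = 9.6512*a^4 + 21.6288*a^3 + 7.1072*a^2 - 18.288*a - 12.6112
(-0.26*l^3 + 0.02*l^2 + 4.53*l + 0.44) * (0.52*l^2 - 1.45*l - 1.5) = -0.1352*l^5 + 0.3874*l^4 + 2.7166*l^3 - 6.3697*l^2 - 7.433*l - 0.66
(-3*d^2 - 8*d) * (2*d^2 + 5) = -6*d^4 - 16*d^3 - 15*d^2 - 40*d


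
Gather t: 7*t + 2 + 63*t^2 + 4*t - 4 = 63*t^2 + 11*t - 2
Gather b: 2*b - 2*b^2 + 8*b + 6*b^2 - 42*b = 4*b^2 - 32*b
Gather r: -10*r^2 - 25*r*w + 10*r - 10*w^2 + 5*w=-10*r^2 + r*(10 - 25*w) - 10*w^2 + 5*w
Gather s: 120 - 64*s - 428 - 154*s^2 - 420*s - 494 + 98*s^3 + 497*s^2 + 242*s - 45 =98*s^3 + 343*s^2 - 242*s - 847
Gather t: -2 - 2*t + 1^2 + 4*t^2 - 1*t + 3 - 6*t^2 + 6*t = -2*t^2 + 3*t + 2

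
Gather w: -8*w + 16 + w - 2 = 14 - 7*w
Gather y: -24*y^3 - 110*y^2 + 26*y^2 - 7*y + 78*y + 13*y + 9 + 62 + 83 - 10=-24*y^3 - 84*y^2 + 84*y + 144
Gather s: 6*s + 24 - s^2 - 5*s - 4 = -s^2 + s + 20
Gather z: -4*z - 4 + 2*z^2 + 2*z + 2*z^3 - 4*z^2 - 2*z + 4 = 2*z^3 - 2*z^2 - 4*z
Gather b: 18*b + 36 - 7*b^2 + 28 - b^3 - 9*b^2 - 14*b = -b^3 - 16*b^2 + 4*b + 64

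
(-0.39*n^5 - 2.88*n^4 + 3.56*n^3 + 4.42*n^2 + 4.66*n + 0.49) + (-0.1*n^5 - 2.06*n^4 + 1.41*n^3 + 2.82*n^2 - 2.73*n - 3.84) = -0.49*n^5 - 4.94*n^4 + 4.97*n^3 + 7.24*n^2 + 1.93*n - 3.35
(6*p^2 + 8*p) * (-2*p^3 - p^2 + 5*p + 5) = -12*p^5 - 22*p^4 + 22*p^3 + 70*p^2 + 40*p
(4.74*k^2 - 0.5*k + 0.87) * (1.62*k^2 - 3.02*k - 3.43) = 7.6788*k^4 - 15.1248*k^3 - 13.3388*k^2 - 0.9124*k - 2.9841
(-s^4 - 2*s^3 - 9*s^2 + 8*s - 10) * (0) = 0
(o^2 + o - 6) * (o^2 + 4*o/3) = o^4 + 7*o^3/3 - 14*o^2/3 - 8*o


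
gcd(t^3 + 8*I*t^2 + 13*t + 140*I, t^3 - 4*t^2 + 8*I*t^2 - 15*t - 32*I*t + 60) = t + 5*I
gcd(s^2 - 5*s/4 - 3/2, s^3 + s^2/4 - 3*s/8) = s + 3/4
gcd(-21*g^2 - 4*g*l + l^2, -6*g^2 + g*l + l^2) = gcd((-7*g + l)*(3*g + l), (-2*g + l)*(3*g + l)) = 3*g + l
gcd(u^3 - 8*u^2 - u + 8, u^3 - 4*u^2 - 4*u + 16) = 1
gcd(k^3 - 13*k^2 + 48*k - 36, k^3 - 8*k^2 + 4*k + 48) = k - 6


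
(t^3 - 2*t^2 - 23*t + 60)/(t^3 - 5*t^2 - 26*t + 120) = (t - 3)/(t - 6)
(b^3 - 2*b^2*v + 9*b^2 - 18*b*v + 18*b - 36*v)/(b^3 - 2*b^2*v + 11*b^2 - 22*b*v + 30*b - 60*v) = (b + 3)/(b + 5)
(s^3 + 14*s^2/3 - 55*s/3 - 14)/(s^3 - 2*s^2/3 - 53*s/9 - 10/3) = 3*(s + 7)/(3*s + 5)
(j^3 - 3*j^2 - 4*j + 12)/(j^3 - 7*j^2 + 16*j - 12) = (j + 2)/(j - 2)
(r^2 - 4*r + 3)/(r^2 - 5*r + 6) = (r - 1)/(r - 2)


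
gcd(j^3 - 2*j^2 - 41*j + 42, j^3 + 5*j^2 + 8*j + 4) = 1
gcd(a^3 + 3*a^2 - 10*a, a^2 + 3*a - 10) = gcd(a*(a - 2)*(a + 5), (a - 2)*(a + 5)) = a^2 + 3*a - 10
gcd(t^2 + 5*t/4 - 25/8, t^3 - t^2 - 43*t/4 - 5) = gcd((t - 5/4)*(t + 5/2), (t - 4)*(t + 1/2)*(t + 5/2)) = t + 5/2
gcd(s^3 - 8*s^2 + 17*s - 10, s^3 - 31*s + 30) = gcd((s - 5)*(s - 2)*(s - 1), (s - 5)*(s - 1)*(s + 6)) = s^2 - 6*s + 5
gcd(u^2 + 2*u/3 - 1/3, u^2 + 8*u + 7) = u + 1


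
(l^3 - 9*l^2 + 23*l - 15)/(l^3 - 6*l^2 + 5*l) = (l - 3)/l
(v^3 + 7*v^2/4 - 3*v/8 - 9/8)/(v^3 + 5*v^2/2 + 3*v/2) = (v - 3/4)/v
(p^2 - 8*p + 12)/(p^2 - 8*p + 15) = (p^2 - 8*p + 12)/(p^2 - 8*p + 15)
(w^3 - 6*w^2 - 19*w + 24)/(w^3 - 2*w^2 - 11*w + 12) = (w - 8)/(w - 4)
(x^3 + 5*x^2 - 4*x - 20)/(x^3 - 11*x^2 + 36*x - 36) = (x^2 + 7*x + 10)/(x^2 - 9*x + 18)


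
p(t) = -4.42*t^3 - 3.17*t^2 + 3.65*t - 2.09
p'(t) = -13.26*t^2 - 6.34*t + 3.65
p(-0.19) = -2.87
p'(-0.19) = 4.38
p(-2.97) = 74.90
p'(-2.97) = -94.49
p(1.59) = -22.07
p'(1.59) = -39.95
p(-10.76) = 5097.91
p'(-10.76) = -1463.34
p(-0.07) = -2.36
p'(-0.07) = 4.03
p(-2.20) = 21.60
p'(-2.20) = -46.58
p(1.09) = -7.60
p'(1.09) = -19.01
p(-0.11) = -2.52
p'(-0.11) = 4.19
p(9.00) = -3448.19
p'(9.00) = -1127.47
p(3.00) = -139.01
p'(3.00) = -134.71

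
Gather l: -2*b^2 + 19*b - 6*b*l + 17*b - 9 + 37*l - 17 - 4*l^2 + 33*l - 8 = -2*b^2 + 36*b - 4*l^2 + l*(70 - 6*b) - 34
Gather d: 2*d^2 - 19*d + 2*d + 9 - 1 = 2*d^2 - 17*d + 8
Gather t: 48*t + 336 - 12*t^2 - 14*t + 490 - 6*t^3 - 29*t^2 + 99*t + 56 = -6*t^3 - 41*t^2 + 133*t + 882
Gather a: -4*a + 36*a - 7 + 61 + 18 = 32*a + 72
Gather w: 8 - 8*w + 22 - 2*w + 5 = 35 - 10*w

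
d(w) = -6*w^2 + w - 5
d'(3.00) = -35.00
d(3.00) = -56.00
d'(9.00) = -107.00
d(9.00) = -482.00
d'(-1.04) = 13.48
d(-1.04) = -12.53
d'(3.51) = -41.12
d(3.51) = -75.41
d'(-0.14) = 2.68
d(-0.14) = -5.26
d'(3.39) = -39.68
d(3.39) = -70.56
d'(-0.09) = 2.08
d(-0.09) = -5.14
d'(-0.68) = 9.16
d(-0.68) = -8.45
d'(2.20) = -25.40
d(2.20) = -31.84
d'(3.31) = -38.72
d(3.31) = -67.43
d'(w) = 1 - 12*w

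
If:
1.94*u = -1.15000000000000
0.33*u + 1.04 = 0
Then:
No Solution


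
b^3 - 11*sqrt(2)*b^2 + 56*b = b*(b - 7*sqrt(2))*(b - 4*sqrt(2))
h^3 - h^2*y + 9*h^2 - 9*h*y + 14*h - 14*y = (h + 2)*(h + 7)*(h - y)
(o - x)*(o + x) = o^2 - x^2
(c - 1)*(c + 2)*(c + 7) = c^3 + 8*c^2 + 5*c - 14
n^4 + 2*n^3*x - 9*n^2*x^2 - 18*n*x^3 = n*(n - 3*x)*(n + 2*x)*(n + 3*x)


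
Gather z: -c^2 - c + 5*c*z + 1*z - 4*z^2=-c^2 - c - 4*z^2 + z*(5*c + 1)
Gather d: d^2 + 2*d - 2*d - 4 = d^2 - 4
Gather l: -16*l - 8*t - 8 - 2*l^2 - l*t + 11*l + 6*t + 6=-2*l^2 + l*(-t - 5) - 2*t - 2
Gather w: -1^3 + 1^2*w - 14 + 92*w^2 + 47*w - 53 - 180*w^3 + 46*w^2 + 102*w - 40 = -180*w^3 + 138*w^2 + 150*w - 108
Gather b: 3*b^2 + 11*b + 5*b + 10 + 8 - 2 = 3*b^2 + 16*b + 16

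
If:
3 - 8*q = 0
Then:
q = 3/8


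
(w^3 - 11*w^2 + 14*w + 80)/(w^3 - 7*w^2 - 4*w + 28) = (w^2 - 13*w + 40)/(w^2 - 9*w + 14)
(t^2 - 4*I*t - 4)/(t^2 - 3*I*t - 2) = (t - 2*I)/(t - I)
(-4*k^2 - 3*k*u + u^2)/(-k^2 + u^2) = (-4*k + u)/(-k + u)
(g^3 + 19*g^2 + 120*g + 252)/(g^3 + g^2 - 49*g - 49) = (g^2 + 12*g + 36)/(g^2 - 6*g - 7)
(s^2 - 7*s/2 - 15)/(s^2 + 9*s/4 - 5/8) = 4*(s - 6)/(4*s - 1)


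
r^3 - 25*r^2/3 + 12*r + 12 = (r - 6)*(r - 3)*(r + 2/3)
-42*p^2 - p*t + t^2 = (-7*p + t)*(6*p + t)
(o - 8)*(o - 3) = o^2 - 11*o + 24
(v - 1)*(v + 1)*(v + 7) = v^3 + 7*v^2 - v - 7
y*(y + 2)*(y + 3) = y^3 + 5*y^2 + 6*y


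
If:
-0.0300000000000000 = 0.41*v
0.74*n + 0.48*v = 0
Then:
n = 0.05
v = -0.07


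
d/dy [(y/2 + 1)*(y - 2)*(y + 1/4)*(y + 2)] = 2*y^3 + 27*y^2/8 - 7*y/2 - 9/2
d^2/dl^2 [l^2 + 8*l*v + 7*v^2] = 2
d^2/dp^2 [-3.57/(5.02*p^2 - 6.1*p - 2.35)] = (-179.930856*p^2 + 218.64108*p + 3.57*(10.04*p - 6.1)*(20.08*p - 12.2) + 84.23058)/(-5.02*p^2 + 6.1*p + 2.35)^3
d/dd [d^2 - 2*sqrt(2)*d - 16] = 2*d - 2*sqrt(2)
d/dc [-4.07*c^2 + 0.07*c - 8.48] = 0.07 - 8.14*c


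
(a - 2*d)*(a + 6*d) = a^2 + 4*a*d - 12*d^2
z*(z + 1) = z^2 + z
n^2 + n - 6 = (n - 2)*(n + 3)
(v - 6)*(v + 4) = v^2 - 2*v - 24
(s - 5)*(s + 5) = s^2 - 25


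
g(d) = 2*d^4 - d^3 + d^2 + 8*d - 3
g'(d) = 8*d^3 - 3*d^2 + 2*d + 8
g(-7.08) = 5370.69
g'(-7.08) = -2995.70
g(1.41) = 15.37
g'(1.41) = 27.28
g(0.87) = 5.20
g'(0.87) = 12.74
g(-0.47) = -6.34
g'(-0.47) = 5.57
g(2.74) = 118.58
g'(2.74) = 155.52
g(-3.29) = 251.44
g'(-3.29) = -315.94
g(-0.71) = -7.31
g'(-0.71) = 2.20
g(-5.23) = 1621.93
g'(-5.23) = -1228.96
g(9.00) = 12543.00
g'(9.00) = 5615.00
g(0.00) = -3.00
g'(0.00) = 8.00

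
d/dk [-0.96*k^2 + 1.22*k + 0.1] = 1.22 - 1.92*k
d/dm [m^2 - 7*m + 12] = 2*m - 7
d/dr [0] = 0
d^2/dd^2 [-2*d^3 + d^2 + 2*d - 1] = 2 - 12*d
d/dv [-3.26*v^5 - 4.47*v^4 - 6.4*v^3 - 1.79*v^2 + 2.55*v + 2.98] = -16.3*v^4 - 17.88*v^3 - 19.2*v^2 - 3.58*v + 2.55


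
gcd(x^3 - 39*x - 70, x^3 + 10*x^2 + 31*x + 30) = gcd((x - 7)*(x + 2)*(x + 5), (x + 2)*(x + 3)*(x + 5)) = x^2 + 7*x + 10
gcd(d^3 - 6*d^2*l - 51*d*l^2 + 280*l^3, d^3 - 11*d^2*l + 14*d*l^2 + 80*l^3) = d^2 - 13*d*l + 40*l^2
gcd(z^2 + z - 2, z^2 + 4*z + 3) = 1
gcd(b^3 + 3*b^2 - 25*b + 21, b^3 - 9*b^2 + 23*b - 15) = b^2 - 4*b + 3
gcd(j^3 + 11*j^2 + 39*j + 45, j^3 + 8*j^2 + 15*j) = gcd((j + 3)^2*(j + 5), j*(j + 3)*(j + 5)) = j^2 + 8*j + 15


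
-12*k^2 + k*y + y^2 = (-3*k + y)*(4*k + y)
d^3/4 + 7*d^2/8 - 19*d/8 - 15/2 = (d/4 + 1)*(d - 3)*(d + 5/2)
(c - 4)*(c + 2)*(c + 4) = c^3 + 2*c^2 - 16*c - 32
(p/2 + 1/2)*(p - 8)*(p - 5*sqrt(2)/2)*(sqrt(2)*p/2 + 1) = sqrt(2)*p^4/4 - 7*sqrt(2)*p^3/4 - 3*p^3/4 - 13*sqrt(2)*p^2/4 + 21*p^2/4 + 6*p + 35*sqrt(2)*p/4 + 10*sqrt(2)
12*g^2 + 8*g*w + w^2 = (2*g + w)*(6*g + w)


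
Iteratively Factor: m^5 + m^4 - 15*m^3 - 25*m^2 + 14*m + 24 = (m - 4)*(m^4 + 5*m^3 + 5*m^2 - 5*m - 6) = (m - 4)*(m + 3)*(m^3 + 2*m^2 - m - 2) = (m - 4)*(m + 1)*(m + 3)*(m^2 + m - 2) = (m - 4)*(m + 1)*(m + 2)*(m + 3)*(m - 1)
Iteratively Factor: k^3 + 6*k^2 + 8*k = (k + 4)*(k^2 + 2*k) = k*(k + 4)*(k + 2)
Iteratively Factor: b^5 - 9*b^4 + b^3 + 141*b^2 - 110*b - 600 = (b - 5)*(b^4 - 4*b^3 - 19*b^2 + 46*b + 120) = (b - 5)*(b - 4)*(b^3 - 19*b - 30) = (b - 5)*(b - 4)*(b + 2)*(b^2 - 2*b - 15) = (b - 5)*(b - 4)*(b + 2)*(b + 3)*(b - 5)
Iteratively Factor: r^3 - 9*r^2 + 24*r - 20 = (r - 5)*(r^2 - 4*r + 4) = (r - 5)*(r - 2)*(r - 2)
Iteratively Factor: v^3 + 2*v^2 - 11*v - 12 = (v + 1)*(v^2 + v - 12) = (v + 1)*(v + 4)*(v - 3)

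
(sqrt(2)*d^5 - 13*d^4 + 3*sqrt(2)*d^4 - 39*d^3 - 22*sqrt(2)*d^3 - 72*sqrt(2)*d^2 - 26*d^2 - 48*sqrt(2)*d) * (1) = sqrt(2)*d^5 - 13*d^4 + 3*sqrt(2)*d^4 - 39*d^3 - 22*sqrt(2)*d^3 - 72*sqrt(2)*d^2 - 26*d^2 - 48*sqrt(2)*d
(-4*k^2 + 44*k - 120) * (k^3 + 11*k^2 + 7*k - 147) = -4*k^5 + 336*k^3 - 424*k^2 - 7308*k + 17640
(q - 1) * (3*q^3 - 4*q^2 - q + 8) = 3*q^4 - 7*q^3 + 3*q^2 + 9*q - 8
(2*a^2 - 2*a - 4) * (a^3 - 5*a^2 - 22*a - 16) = 2*a^5 - 12*a^4 - 38*a^3 + 32*a^2 + 120*a + 64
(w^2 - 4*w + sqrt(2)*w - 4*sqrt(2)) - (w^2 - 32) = -4*w + sqrt(2)*w - 4*sqrt(2) + 32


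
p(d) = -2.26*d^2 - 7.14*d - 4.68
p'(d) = -4.52*d - 7.14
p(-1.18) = 0.60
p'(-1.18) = -1.81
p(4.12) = -72.46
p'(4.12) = -25.76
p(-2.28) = -0.15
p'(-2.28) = 3.17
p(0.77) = -11.52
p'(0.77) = -10.62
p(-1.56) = 0.96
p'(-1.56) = -0.09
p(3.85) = -65.67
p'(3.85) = -24.54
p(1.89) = -26.25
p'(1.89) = -15.68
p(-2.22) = 0.03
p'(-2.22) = 2.89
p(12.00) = -415.80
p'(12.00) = -61.38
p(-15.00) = -406.08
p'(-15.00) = 60.66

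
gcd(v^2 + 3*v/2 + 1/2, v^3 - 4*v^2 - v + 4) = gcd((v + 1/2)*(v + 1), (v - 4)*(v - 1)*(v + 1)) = v + 1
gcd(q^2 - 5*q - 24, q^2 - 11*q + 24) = q - 8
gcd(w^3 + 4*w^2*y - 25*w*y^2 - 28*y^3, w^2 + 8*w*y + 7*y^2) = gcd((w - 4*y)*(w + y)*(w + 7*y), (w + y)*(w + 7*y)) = w^2 + 8*w*y + 7*y^2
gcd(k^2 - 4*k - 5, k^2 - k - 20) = k - 5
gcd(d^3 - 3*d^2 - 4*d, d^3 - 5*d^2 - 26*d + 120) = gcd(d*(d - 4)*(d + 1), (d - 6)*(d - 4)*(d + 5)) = d - 4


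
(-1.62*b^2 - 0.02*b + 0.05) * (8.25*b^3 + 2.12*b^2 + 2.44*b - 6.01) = -13.365*b^5 - 3.5994*b^4 - 3.5827*b^3 + 9.7934*b^2 + 0.2422*b - 0.3005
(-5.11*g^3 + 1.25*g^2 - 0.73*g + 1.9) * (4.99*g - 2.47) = -25.4989*g^4 + 18.8592*g^3 - 6.7302*g^2 + 11.2841*g - 4.693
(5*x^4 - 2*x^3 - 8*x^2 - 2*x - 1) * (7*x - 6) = 35*x^5 - 44*x^4 - 44*x^3 + 34*x^2 + 5*x + 6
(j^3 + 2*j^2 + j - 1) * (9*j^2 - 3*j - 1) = 9*j^5 + 15*j^4 + 2*j^3 - 14*j^2 + 2*j + 1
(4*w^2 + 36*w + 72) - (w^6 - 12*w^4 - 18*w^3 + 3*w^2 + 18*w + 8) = -w^6 + 12*w^4 + 18*w^3 + w^2 + 18*w + 64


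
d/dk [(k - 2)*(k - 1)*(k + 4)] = 3*k^2 + 2*k - 10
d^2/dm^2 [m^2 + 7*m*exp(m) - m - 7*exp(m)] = 7*m*exp(m) + 7*exp(m) + 2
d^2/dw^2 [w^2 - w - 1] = 2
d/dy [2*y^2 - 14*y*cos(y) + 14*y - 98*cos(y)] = 14*y*sin(y) + 4*y + 98*sin(y) - 14*cos(y) + 14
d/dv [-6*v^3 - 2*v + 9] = -18*v^2 - 2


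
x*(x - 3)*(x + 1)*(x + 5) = x^4 + 3*x^3 - 13*x^2 - 15*x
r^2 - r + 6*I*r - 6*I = (r - 1)*(r + 6*I)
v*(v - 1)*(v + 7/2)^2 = v^4 + 6*v^3 + 21*v^2/4 - 49*v/4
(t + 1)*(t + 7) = t^2 + 8*t + 7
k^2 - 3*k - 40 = (k - 8)*(k + 5)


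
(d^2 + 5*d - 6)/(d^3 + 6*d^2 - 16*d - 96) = (d - 1)/(d^2 - 16)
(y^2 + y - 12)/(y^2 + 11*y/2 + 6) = 2*(y - 3)/(2*y + 3)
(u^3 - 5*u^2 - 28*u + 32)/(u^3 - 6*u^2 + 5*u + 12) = (u^3 - 5*u^2 - 28*u + 32)/(u^3 - 6*u^2 + 5*u + 12)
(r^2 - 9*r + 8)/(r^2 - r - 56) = (r - 1)/(r + 7)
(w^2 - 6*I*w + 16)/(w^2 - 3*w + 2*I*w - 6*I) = (w - 8*I)/(w - 3)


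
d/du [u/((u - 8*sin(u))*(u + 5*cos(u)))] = (5*u^2*sin(u) + 8*u^2*cos(u) - u^2 + 40*u*cos(2*u) - 20*sin(2*u))/((u - 8*sin(u))^2*(u + 5*cos(u))^2)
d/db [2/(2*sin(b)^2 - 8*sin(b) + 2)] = 2*(2 - sin(b))*cos(b)/(sin(b)^2 - 4*sin(b) + 1)^2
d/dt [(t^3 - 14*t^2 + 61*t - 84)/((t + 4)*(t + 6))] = (t^4 + 20*t^3 - 129*t^2 - 504*t + 2304)/(t^4 + 20*t^3 + 148*t^2 + 480*t + 576)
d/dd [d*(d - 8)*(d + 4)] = 3*d^2 - 8*d - 32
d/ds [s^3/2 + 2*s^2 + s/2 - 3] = 3*s^2/2 + 4*s + 1/2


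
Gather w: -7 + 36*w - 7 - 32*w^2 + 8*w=-32*w^2 + 44*w - 14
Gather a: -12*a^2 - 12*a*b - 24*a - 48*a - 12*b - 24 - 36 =-12*a^2 + a*(-12*b - 72) - 12*b - 60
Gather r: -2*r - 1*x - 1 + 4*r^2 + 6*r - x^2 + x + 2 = 4*r^2 + 4*r - x^2 + 1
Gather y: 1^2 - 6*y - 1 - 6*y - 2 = -12*y - 2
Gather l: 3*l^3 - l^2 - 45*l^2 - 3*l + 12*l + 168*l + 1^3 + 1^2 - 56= 3*l^3 - 46*l^2 + 177*l - 54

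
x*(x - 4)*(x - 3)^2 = x^4 - 10*x^3 + 33*x^2 - 36*x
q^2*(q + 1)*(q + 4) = q^4 + 5*q^3 + 4*q^2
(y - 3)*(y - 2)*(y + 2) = y^3 - 3*y^2 - 4*y + 12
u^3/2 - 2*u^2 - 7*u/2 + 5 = (u/2 + 1)*(u - 5)*(u - 1)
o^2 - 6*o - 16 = (o - 8)*(o + 2)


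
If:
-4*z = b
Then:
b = -4*z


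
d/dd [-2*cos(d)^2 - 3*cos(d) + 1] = (4*cos(d) + 3)*sin(d)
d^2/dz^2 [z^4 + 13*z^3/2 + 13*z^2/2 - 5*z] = 12*z^2 + 39*z + 13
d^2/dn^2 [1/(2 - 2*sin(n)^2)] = (3 - 2*cos(n)^2)/cos(n)^4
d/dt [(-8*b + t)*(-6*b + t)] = -14*b + 2*t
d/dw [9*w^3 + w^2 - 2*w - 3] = 27*w^2 + 2*w - 2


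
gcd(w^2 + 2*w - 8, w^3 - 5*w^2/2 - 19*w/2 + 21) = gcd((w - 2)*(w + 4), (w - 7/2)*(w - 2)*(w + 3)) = w - 2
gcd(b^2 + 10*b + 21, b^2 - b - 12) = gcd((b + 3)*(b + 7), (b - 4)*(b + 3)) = b + 3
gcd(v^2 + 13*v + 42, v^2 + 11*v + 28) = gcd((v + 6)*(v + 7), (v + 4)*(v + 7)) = v + 7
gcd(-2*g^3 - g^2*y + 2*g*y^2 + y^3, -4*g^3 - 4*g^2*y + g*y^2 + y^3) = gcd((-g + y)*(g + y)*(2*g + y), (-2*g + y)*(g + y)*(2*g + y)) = 2*g^2 + 3*g*y + y^2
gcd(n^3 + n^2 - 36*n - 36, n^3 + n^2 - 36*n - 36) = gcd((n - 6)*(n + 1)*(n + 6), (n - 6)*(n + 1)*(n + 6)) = n^3 + n^2 - 36*n - 36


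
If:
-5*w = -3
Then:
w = 3/5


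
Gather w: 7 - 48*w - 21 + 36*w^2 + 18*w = 36*w^2 - 30*w - 14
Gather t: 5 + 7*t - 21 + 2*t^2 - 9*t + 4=2*t^2 - 2*t - 12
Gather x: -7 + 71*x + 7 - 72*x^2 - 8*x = -72*x^2 + 63*x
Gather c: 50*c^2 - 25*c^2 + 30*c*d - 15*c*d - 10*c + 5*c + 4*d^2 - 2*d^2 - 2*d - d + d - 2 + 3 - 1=25*c^2 + c*(15*d - 5) + 2*d^2 - 2*d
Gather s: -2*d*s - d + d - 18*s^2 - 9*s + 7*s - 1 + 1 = -18*s^2 + s*(-2*d - 2)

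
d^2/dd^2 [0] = 0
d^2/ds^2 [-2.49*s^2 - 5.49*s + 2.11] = -4.98000000000000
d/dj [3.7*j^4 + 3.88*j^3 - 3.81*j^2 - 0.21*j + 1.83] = 14.8*j^3 + 11.64*j^2 - 7.62*j - 0.21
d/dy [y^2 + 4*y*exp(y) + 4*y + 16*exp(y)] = 4*y*exp(y) + 2*y + 20*exp(y) + 4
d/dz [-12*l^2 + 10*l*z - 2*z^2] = 10*l - 4*z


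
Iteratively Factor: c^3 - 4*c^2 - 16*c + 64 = (c - 4)*(c^2 - 16) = (c - 4)*(c + 4)*(c - 4)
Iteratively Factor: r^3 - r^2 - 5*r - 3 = (r + 1)*(r^2 - 2*r - 3) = (r + 1)^2*(r - 3)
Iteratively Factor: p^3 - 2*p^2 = (p)*(p^2 - 2*p) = p^2*(p - 2)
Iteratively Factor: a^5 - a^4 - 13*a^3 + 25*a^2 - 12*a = (a - 1)*(a^4 - 13*a^2 + 12*a) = (a - 1)*(a + 4)*(a^3 - 4*a^2 + 3*a) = a*(a - 1)*(a + 4)*(a^2 - 4*a + 3) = a*(a - 3)*(a - 1)*(a + 4)*(a - 1)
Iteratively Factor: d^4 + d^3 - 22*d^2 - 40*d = (d - 5)*(d^3 + 6*d^2 + 8*d) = d*(d - 5)*(d^2 + 6*d + 8) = d*(d - 5)*(d + 2)*(d + 4)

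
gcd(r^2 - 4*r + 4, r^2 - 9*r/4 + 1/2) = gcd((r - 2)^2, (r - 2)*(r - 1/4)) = r - 2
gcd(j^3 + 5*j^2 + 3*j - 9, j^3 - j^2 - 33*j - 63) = j^2 + 6*j + 9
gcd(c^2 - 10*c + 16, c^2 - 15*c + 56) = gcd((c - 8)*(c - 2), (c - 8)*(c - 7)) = c - 8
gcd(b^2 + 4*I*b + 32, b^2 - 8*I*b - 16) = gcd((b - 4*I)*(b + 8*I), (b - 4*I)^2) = b - 4*I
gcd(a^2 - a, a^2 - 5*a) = a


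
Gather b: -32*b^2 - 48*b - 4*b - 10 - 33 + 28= -32*b^2 - 52*b - 15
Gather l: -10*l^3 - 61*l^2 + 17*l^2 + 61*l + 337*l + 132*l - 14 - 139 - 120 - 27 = -10*l^3 - 44*l^2 + 530*l - 300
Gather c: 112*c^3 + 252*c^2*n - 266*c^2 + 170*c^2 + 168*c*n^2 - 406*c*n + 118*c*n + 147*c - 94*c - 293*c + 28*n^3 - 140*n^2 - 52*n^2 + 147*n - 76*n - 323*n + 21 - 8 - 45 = 112*c^3 + c^2*(252*n - 96) + c*(168*n^2 - 288*n - 240) + 28*n^3 - 192*n^2 - 252*n - 32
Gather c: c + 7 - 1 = c + 6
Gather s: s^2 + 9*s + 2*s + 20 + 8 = s^2 + 11*s + 28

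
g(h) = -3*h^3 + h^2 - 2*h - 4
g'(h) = -9*h^2 + 2*h - 2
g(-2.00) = 28.00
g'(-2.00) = -42.00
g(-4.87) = 375.96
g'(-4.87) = -225.19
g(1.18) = -9.90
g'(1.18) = -12.17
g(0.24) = -4.46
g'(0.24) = -2.04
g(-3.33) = 124.53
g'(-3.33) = -108.46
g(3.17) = -95.86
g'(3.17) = -86.10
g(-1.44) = 9.91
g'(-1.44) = -23.54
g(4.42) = -252.36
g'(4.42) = -168.99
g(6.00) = -628.00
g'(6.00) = -314.00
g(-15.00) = 10376.00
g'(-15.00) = -2057.00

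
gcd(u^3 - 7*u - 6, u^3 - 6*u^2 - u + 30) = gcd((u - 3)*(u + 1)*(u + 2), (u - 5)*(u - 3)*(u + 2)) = u^2 - u - 6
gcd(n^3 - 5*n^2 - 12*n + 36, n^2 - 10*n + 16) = n - 2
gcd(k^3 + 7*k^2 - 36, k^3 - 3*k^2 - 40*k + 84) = k^2 + 4*k - 12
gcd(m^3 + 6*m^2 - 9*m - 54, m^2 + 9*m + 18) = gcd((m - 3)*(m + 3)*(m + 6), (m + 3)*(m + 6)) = m^2 + 9*m + 18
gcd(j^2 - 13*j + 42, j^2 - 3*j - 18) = j - 6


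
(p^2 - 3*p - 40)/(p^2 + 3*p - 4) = (p^2 - 3*p - 40)/(p^2 + 3*p - 4)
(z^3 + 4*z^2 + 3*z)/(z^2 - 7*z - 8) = z*(z + 3)/(z - 8)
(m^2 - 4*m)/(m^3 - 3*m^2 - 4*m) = 1/(m + 1)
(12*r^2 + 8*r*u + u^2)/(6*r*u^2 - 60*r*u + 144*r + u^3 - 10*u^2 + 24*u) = (2*r + u)/(u^2 - 10*u + 24)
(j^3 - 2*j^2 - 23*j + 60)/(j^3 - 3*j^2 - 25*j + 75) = (j - 4)/(j - 5)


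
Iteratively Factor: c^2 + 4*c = (c + 4)*(c)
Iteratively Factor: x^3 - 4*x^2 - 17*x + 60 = (x - 5)*(x^2 + x - 12) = (x - 5)*(x - 3)*(x + 4)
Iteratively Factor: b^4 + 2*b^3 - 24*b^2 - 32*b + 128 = (b - 4)*(b^3 + 6*b^2 - 32) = (b - 4)*(b + 4)*(b^2 + 2*b - 8) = (b - 4)*(b + 4)^2*(b - 2)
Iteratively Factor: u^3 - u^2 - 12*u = (u - 4)*(u^2 + 3*u) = (u - 4)*(u + 3)*(u)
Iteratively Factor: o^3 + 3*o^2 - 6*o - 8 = (o - 2)*(o^2 + 5*o + 4) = (o - 2)*(o + 4)*(o + 1)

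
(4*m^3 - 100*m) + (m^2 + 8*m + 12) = 4*m^3 + m^2 - 92*m + 12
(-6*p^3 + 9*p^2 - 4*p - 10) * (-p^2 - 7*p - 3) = 6*p^5 + 33*p^4 - 41*p^3 + 11*p^2 + 82*p + 30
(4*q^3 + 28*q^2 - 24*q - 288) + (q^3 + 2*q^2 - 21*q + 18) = 5*q^3 + 30*q^2 - 45*q - 270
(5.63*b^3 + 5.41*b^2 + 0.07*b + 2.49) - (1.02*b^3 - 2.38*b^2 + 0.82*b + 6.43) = 4.61*b^3 + 7.79*b^2 - 0.75*b - 3.94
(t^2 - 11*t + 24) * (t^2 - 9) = t^4 - 11*t^3 + 15*t^2 + 99*t - 216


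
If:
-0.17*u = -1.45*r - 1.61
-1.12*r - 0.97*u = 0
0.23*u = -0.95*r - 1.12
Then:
No Solution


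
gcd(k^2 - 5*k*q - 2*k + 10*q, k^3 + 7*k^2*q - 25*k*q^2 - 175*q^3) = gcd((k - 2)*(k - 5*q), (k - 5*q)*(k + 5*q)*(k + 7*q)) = -k + 5*q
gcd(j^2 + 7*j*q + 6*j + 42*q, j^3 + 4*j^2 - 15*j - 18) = j + 6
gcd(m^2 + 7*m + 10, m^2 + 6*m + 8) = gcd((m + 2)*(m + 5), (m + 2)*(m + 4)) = m + 2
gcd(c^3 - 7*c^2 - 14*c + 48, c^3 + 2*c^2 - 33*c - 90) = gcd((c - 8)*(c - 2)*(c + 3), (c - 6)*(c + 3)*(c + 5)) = c + 3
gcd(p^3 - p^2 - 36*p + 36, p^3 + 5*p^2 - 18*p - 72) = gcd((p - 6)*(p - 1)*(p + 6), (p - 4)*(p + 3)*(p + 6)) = p + 6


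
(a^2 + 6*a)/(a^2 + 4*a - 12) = a/(a - 2)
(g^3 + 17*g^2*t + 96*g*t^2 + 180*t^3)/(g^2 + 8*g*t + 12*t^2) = (g^2 + 11*g*t + 30*t^2)/(g + 2*t)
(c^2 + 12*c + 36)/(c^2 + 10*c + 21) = (c^2 + 12*c + 36)/(c^2 + 10*c + 21)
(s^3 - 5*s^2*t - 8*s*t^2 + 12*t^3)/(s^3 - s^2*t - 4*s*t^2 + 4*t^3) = (s - 6*t)/(s - 2*t)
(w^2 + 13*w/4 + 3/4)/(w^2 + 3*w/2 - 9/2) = (4*w + 1)/(2*(2*w - 3))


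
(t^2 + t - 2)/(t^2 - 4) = (t - 1)/(t - 2)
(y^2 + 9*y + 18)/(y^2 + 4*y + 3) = (y + 6)/(y + 1)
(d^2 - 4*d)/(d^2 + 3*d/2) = 2*(d - 4)/(2*d + 3)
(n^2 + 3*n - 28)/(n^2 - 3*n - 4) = (n + 7)/(n + 1)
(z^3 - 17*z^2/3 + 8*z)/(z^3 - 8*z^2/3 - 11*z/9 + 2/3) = 3*z*(3*z - 8)/(9*z^2 + 3*z - 2)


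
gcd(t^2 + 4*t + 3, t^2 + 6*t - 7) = 1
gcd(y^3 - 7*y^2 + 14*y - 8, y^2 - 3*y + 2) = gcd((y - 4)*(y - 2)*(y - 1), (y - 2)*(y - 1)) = y^2 - 3*y + 2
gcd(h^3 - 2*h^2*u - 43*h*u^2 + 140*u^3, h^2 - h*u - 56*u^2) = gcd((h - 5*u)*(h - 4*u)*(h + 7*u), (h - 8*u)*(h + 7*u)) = h + 7*u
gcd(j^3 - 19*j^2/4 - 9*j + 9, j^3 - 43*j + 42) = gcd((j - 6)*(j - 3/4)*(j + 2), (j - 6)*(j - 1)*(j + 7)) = j - 6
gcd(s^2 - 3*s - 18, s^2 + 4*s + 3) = s + 3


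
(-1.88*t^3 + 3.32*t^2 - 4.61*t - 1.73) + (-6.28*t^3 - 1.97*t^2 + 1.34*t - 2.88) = -8.16*t^3 + 1.35*t^2 - 3.27*t - 4.61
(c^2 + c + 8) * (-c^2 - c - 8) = -c^4 - 2*c^3 - 17*c^2 - 16*c - 64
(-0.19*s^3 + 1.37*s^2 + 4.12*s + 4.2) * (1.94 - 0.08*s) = 0.0152*s^4 - 0.4782*s^3 + 2.3282*s^2 + 7.6568*s + 8.148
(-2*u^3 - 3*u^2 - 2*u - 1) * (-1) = 2*u^3 + 3*u^2 + 2*u + 1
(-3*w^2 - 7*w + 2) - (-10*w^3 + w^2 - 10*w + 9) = 10*w^3 - 4*w^2 + 3*w - 7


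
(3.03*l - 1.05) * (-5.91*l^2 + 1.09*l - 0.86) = -17.9073*l^3 + 9.5082*l^2 - 3.7503*l + 0.903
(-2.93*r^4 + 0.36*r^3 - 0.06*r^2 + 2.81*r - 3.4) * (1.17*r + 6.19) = -3.4281*r^5 - 17.7155*r^4 + 2.1582*r^3 + 2.9163*r^2 + 13.4159*r - 21.046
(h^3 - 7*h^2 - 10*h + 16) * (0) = 0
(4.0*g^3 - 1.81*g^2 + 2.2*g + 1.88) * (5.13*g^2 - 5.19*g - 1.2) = 20.52*g^5 - 30.0453*g^4 + 15.8799*g^3 + 0.398399999999999*g^2 - 12.3972*g - 2.256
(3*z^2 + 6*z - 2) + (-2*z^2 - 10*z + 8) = z^2 - 4*z + 6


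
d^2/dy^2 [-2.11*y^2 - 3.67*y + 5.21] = -4.22000000000000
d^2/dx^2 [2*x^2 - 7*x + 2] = 4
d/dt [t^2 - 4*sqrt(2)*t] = 2*t - 4*sqrt(2)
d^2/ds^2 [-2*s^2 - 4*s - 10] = -4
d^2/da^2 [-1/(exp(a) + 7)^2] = (14 - 4*exp(a))*exp(a)/(exp(a) + 7)^4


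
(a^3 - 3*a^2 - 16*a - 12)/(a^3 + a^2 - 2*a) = (a^2 - 5*a - 6)/(a*(a - 1))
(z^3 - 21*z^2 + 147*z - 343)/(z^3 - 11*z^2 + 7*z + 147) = (z - 7)/(z + 3)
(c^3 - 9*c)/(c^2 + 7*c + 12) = c*(c - 3)/(c + 4)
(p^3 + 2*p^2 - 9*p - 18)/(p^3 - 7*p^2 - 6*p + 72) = (p^2 - p - 6)/(p^2 - 10*p + 24)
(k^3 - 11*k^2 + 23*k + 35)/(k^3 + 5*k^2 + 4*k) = (k^2 - 12*k + 35)/(k*(k + 4))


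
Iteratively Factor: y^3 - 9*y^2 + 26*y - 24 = (y - 2)*(y^2 - 7*y + 12) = (y - 3)*(y - 2)*(y - 4)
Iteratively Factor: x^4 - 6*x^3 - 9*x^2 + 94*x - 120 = (x - 3)*(x^3 - 3*x^2 - 18*x + 40) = (x - 3)*(x - 2)*(x^2 - x - 20) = (x - 5)*(x - 3)*(x - 2)*(x + 4)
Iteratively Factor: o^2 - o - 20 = (o - 5)*(o + 4)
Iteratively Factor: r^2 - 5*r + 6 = (r - 2)*(r - 3)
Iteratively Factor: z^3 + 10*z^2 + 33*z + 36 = (z + 3)*(z^2 + 7*z + 12) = (z + 3)^2*(z + 4)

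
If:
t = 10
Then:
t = 10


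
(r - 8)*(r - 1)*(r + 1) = r^3 - 8*r^2 - r + 8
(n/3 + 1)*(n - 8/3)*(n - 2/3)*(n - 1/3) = n^4/3 - 2*n^3/9 - 73*n^2/27 + 218*n/81 - 16/27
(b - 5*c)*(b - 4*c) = b^2 - 9*b*c + 20*c^2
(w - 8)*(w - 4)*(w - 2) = w^3 - 14*w^2 + 56*w - 64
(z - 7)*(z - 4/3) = z^2 - 25*z/3 + 28/3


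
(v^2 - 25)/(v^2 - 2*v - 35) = (v - 5)/(v - 7)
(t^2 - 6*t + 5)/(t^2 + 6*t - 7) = (t - 5)/(t + 7)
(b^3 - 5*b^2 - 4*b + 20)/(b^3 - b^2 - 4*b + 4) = (b - 5)/(b - 1)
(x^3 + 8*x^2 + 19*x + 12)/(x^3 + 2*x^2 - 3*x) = (x^2 + 5*x + 4)/(x*(x - 1))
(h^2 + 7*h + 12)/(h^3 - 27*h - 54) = (h + 4)/(h^2 - 3*h - 18)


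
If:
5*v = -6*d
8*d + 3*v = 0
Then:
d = 0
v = 0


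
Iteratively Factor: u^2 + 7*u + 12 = (u + 3)*(u + 4)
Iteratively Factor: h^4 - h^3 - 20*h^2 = (h)*(h^3 - h^2 - 20*h) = h^2*(h^2 - h - 20) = h^2*(h - 5)*(h + 4)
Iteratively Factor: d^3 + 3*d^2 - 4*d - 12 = (d - 2)*(d^2 + 5*d + 6) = (d - 2)*(d + 2)*(d + 3)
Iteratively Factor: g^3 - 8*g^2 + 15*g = (g)*(g^2 - 8*g + 15) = g*(g - 5)*(g - 3)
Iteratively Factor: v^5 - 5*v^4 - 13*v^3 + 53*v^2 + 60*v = (v + 3)*(v^4 - 8*v^3 + 11*v^2 + 20*v) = (v - 4)*(v + 3)*(v^3 - 4*v^2 - 5*v) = v*(v - 4)*(v + 3)*(v^2 - 4*v - 5) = v*(v - 5)*(v - 4)*(v + 3)*(v + 1)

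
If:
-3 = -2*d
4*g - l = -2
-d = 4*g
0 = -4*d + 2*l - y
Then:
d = 3/2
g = -3/8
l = 1/2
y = -5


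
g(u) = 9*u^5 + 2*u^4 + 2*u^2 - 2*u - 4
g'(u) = 45*u^4 + 8*u^3 + 4*u - 2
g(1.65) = 123.04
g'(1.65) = 374.08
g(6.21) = 86154.13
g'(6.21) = 68862.25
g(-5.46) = -41828.26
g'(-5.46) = 38666.91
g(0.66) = -2.94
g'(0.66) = 11.48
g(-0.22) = -3.46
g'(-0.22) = -2.86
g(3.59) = 5713.59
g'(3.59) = 7857.15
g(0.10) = -4.18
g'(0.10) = -1.59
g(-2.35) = -572.29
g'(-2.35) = 1257.19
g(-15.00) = -6732649.00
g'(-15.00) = 2251063.00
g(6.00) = 72632.00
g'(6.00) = 60070.00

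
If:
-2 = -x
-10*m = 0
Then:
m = 0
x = 2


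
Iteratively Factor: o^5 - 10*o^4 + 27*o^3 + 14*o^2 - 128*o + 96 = (o + 2)*(o^4 - 12*o^3 + 51*o^2 - 88*o + 48) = (o - 3)*(o + 2)*(o^3 - 9*o^2 + 24*o - 16) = (o - 4)*(o - 3)*(o + 2)*(o^2 - 5*o + 4) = (o - 4)^2*(o - 3)*(o + 2)*(o - 1)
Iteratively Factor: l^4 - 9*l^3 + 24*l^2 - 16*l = (l - 4)*(l^3 - 5*l^2 + 4*l) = l*(l - 4)*(l^2 - 5*l + 4) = l*(l - 4)*(l - 1)*(l - 4)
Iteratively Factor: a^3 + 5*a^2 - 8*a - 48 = (a + 4)*(a^2 + a - 12) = (a + 4)^2*(a - 3)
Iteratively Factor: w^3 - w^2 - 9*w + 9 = (w - 3)*(w^2 + 2*w - 3) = (w - 3)*(w + 3)*(w - 1)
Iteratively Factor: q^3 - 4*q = (q)*(q^2 - 4) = q*(q - 2)*(q + 2)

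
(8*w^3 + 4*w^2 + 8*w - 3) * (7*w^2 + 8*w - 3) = 56*w^5 + 92*w^4 + 64*w^3 + 31*w^2 - 48*w + 9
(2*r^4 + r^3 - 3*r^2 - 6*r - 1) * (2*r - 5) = 4*r^5 - 8*r^4 - 11*r^3 + 3*r^2 + 28*r + 5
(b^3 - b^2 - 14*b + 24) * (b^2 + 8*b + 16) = b^5 + 7*b^4 - 6*b^3 - 104*b^2 - 32*b + 384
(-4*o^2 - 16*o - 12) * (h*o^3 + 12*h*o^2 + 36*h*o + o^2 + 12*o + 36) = -4*h*o^5 - 64*h*o^4 - 348*h*o^3 - 720*h*o^2 - 432*h*o - 4*o^4 - 64*o^3 - 348*o^2 - 720*o - 432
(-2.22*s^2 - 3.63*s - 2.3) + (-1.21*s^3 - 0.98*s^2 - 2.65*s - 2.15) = -1.21*s^3 - 3.2*s^2 - 6.28*s - 4.45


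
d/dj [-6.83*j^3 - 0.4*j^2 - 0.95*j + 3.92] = -20.49*j^2 - 0.8*j - 0.95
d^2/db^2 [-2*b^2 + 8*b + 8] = -4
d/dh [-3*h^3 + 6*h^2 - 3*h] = -9*h^2 + 12*h - 3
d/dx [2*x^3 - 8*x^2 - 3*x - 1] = 6*x^2 - 16*x - 3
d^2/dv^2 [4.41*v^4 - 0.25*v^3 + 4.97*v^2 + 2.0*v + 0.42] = 52.92*v^2 - 1.5*v + 9.94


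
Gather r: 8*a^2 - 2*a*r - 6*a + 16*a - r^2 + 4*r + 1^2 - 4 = 8*a^2 + 10*a - r^2 + r*(4 - 2*a) - 3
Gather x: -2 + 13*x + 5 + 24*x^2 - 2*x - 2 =24*x^2 + 11*x + 1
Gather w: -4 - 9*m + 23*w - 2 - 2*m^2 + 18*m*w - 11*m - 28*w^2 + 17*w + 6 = -2*m^2 - 20*m - 28*w^2 + w*(18*m + 40)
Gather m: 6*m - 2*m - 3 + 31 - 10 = 4*m + 18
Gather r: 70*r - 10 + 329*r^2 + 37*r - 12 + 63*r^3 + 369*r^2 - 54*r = 63*r^3 + 698*r^2 + 53*r - 22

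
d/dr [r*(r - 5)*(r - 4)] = 3*r^2 - 18*r + 20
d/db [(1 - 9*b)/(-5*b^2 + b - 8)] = (45*b^2 - 9*b - (9*b - 1)*(10*b - 1) + 72)/(5*b^2 - b + 8)^2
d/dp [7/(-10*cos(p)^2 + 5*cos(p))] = 7*(sin(p)/cos(p)^2 - 4*tan(p))/(5*(2*cos(p) - 1)^2)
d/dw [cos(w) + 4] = -sin(w)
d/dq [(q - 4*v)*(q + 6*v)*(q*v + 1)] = 3*q^2*v + 4*q*v^2 + 2*q - 24*v^3 + 2*v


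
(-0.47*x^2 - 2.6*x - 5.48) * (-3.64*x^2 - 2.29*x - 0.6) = 1.7108*x^4 + 10.5403*x^3 + 26.1832*x^2 + 14.1092*x + 3.288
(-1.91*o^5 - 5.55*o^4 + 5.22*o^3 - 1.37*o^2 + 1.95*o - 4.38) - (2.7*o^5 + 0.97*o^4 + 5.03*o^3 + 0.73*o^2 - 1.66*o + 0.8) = -4.61*o^5 - 6.52*o^4 + 0.19*o^3 - 2.1*o^2 + 3.61*o - 5.18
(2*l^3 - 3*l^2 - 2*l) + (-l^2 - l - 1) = 2*l^3 - 4*l^2 - 3*l - 1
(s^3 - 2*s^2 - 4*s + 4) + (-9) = s^3 - 2*s^2 - 4*s - 5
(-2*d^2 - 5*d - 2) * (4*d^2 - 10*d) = -8*d^4 + 42*d^2 + 20*d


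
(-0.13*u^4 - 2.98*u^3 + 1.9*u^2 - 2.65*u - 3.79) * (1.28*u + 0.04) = -0.1664*u^5 - 3.8196*u^4 + 2.3128*u^3 - 3.316*u^2 - 4.9572*u - 0.1516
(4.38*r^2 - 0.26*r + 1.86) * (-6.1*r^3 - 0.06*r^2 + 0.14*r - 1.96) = -26.718*r^5 + 1.3232*r^4 - 10.7172*r^3 - 8.7328*r^2 + 0.77*r - 3.6456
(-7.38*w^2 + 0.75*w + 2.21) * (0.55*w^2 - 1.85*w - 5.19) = -4.059*w^4 + 14.0655*w^3 + 38.1302*w^2 - 7.981*w - 11.4699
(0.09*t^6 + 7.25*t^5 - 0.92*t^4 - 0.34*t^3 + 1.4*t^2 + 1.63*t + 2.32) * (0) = 0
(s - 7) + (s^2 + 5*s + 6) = s^2 + 6*s - 1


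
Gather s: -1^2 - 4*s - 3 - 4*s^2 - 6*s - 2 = -4*s^2 - 10*s - 6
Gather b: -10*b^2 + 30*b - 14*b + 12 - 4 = -10*b^2 + 16*b + 8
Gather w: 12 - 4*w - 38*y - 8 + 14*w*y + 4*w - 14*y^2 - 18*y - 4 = 14*w*y - 14*y^2 - 56*y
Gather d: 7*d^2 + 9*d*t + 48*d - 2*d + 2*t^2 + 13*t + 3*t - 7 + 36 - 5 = 7*d^2 + d*(9*t + 46) + 2*t^2 + 16*t + 24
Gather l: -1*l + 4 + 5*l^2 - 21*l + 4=5*l^2 - 22*l + 8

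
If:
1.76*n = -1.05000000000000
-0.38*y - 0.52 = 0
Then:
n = -0.60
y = -1.37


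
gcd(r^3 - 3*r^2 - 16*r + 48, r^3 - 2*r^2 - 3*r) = r - 3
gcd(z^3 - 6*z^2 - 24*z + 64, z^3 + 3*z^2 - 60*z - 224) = z^2 - 4*z - 32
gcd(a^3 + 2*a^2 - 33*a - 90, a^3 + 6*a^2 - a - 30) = a^2 + 8*a + 15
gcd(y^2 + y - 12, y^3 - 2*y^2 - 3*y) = y - 3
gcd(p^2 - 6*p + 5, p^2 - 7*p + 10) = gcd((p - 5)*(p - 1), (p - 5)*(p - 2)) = p - 5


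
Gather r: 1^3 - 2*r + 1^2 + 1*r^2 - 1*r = r^2 - 3*r + 2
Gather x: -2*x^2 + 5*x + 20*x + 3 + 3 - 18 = -2*x^2 + 25*x - 12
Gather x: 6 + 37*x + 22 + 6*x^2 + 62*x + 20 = 6*x^2 + 99*x + 48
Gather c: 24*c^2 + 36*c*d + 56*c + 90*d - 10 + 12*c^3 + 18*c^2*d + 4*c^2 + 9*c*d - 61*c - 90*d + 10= 12*c^3 + c^2*(18*d + 28) + c*(45*d - 5)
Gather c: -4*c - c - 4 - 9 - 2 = -5*c - 15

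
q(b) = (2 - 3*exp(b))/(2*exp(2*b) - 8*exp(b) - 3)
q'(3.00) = 0.11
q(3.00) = -0.09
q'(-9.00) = 0.00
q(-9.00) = -0.67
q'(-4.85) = 0.02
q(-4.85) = -0.65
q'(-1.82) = 0.21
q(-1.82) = -0.36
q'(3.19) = 0.08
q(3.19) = -0.07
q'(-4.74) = 0.02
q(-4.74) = -0.64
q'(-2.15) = 0.18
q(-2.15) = -0.42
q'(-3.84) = 0.05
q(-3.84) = -0.61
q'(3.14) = 0.09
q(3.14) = -0.08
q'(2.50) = 0.26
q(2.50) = -0.18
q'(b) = (2 - 3*exp(b))*(-4*exp(2*b) + 8*exp(b))/(2*exp(2*b) - 8*exp(b) - 3)^2 - 3*exp(b)/(2*exp(2*b) - 8*exp(b) - 3) = (6*exp(2*b) - 8*exp(b) + 25)*exp(b)/(4*exp(4*b) - 32*exp(3*b) + 52*exp(2*b) + 48*exp(b) + 9)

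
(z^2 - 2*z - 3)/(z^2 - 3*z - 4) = (z - 3)/(z - 4)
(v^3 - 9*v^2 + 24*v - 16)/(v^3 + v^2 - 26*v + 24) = (v - 4)/(v + 6)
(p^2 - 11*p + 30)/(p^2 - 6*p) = (p - 5)/p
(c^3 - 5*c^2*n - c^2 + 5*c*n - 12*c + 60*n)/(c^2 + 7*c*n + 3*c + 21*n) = (c^2 - 5*c*n - 4*c + 20*n)/(c + 7*n)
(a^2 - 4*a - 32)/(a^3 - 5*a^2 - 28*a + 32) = 1/(a - 1)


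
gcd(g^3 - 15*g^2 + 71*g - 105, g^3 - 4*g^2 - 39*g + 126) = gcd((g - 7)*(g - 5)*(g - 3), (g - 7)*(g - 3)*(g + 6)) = g^2 - 10*g + 21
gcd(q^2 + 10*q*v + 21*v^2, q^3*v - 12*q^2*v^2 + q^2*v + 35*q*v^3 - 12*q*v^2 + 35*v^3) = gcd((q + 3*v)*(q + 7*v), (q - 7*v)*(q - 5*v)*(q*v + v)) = 1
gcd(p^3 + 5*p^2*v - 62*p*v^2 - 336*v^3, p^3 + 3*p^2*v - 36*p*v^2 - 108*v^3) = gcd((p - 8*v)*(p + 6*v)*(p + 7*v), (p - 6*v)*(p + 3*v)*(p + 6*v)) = p + 6*v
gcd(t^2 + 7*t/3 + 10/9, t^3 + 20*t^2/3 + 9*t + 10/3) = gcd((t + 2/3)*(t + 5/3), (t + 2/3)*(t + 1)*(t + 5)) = t + 2/3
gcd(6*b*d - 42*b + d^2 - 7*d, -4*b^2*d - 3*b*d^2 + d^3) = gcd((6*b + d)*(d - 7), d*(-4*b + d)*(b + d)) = 1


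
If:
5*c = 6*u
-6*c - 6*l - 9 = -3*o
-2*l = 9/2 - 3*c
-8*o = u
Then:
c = 72/245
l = -1773/980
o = -3/98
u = 12/49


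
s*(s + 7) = s^2 + 7*s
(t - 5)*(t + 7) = t^2 + 2*t - 35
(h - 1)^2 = h^2 - 2*h + 1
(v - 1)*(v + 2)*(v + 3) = v^3 + 4*v^2 + v - 6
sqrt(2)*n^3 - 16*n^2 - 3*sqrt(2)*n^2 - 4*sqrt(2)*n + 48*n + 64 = (n - 4)*(n - 8*sqrt(2))*(sqrt(2)*n + sqrt(2))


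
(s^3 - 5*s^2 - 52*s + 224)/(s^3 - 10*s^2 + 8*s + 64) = (s + 7)/(s + 2)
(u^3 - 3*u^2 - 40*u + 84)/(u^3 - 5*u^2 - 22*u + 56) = (u + 6)/(u + 4)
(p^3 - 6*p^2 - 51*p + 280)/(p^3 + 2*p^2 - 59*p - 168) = (p - 5)/(p + 3)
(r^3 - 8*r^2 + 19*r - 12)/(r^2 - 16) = (r^2 - 4*r + 3)/(r + 4)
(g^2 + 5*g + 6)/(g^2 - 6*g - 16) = (g + 3)/(g - 8)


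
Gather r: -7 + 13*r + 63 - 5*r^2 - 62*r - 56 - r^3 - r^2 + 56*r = -r^3 - 6*r^2 + 7*r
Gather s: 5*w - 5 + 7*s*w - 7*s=s*(7*w - 7) + 5*w - 5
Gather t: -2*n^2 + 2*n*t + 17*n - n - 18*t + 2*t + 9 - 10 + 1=-2*n^2 + 16*n + t*(2*n - 16)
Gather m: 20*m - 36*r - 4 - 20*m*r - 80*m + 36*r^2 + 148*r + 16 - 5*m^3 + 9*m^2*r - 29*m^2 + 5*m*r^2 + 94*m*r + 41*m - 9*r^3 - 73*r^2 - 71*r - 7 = -5*m^3 + m^2*(9*r - 29) + m*(5*r^2 + 74*r - 19) - 9*r^3 - 37*r^2 + 41*r + 5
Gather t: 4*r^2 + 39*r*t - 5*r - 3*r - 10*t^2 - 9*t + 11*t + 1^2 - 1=4*r^2 - 8*r - 10*t^2 + t*(39*r + 2)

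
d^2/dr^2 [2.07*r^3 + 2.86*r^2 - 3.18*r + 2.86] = 12.42*r + 5.72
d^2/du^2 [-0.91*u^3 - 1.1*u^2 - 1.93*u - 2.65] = -5.46*u - 2.2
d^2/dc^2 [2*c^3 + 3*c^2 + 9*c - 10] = 12*c + 6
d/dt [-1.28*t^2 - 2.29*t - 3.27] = -2.56*t - 2.29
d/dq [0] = 0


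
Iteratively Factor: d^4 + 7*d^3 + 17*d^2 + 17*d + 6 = (d + 1)*(d^3 + 6*d^2 + 11*d + 6) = (d + 1)*(d + 3)*(d^2 + 3*d + 2) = (d + 1)*(d + 2)*(d + 3)*(d + 1)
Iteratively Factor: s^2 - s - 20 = (s + 4)*(s - 5)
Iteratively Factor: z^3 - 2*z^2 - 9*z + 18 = (z - 3)*(z^2 + z - 6) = (z - 3)*(z - 2)*(z + 3)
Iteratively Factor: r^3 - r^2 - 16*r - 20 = (r + 2)*(r^2 - 3*r - 10) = (r + 2)^2*(r - 5)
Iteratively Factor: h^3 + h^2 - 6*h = (h - 2)*(h^2 + 3*h) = (h - 2)*(h + 3)*(h)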